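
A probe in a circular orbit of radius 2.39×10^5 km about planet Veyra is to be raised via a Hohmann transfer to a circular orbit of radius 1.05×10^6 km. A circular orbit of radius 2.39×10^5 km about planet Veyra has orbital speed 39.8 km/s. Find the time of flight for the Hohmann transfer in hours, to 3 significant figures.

t = 23.2 hours

From the circular-orbit relation v² = μ/r at r = 2.39×10^5 km: μ = v²r = (39.8)² × 2.39×10^5 = 3.78586×10^8 km³/s².
The Hohmann ellipse has a_t = (r₁ + r₂)/2 = 6.445×10^5 km.
Transfer time t = π√(a_t³/μ) = π√((6.445×10^5)³ / 3.78586×10^8) = 83540 s.
Converting: 83540 s ÷ 3600 s/hour = 23.2 hours.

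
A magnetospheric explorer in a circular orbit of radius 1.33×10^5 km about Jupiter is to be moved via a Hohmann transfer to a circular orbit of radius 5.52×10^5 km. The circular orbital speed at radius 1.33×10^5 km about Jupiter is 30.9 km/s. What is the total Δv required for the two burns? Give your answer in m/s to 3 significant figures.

Δv = 14000 m/s

From the circular-orbit relation v² = μ/r at r = 1.33×10^5 km: μ = v²r = (30.9)² × 1.33×10^5 = 1.26990×10^8 km³/s².
Transfer-ellipse semi-major axis a_t = (r₁ + r₂)/2 = (1.330×10^5 + 5.520×10^5)/2 = 3.425×10^5 km.
At r₁ the circular-orbit speed is v₁ = √(μ/r₁) = 30.900 km/s.
Transfer-orbit speed at r₁ (vis-viva): v_p = √[μ(2/r₁ − 1/a_t)] = 39.228 km/s.
First burn Δv₁ = |v_p − v₁| = 8.328 km/s.
Circular speed at r₂: v₂ = √(μ/r₂) = 15.168 km/s.
Transfer-orbit speed at r₂: v_a = √[μ(2/r₂ − 1/a_t)] = 9.4517 km/s.
Second burn Δv₂ = |v₂ − v_a| = 5.716 km/s.
Δv = Δv₁ + Δv₂ = 8.328 + 5.716 = 14.04 km/s.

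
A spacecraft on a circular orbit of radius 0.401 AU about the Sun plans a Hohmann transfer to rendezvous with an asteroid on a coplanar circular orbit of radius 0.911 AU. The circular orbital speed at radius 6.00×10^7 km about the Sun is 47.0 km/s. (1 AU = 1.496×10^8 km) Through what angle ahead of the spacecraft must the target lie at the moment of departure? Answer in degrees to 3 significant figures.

φ = 70.0°

From the circular-orbit relation v² = μ/r at r = 6.00×10^7 km: μ = v²r = (47.0)² × 6.00×10^7 = 1.32540×10^11 km³/s².
In km: r₁ = 0.401 × 1.496×10^8 = 5.99896×10^7 km; r₂ = 0.911 × 1.496×10^8 = 1.362856×10^8 km.
The Hohmann ellipse has a_t = (r₁ + r₂)/2 = 9.81376×10^7 km.
Transfer time t = π√(a_t³/μ) = 8.3894×10^6 s.
The target's mean motion on its circular orbit is ω₂ = √(μ/r₂³) = 2.2882×10^-7 rad/s.
Angle swept by the target during transfer: ω₂·t = 1.920 rad = 110.0°.
Arrival is 180° from departure on the ellipse, so φ = 180° − 110.0° = 70.0°.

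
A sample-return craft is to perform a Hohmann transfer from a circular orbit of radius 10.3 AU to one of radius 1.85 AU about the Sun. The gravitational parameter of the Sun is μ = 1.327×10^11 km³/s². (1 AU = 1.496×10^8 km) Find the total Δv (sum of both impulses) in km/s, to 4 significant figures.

Δv = 10.77 km/s

In km: r₁ = 10.3 × 1.496×10^8 = 1.54088×10^9 km; r₂ = 1.85 × 1.496×10^8 = 2.7676×10^8 km.
The Hohmann ellipse has a_t = (r₁ + r₂)/2 = 9.0882×10^8 km.
At r₁ the circular-orbit speed is v₁ = √(μ/r₁) = 9.280 km/s.
On the transfer ellipse at r₁, v² = μ(2/r − 1/a) gives v_a = √[μ(2/r₁ − 1/a_t)] = 5.121 km/s.
First burn Δv₁ = |v_a − v₁| = 4.159 km/s.
At r₂, v₂ = √(μ/r₂) = 21.897 km/s.
Transfer-orbit speed at r₂: v_p = √[μ(2/r₂ − 1/a_t)] = 28.512 km/s.
Second burn Δv₂ = |v₂ − v_p| = 6.615 km/s.
Total Δv = Δv₁ + Δv₂ = 10.77 km/s.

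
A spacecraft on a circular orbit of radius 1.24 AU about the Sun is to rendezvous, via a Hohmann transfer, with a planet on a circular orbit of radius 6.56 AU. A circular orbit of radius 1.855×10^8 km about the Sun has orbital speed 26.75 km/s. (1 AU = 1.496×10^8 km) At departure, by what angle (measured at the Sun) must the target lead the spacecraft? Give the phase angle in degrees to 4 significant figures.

From the circular-orbit relation v² = μ/r at r = 1.855×10^8 km: μ = v²r = (26.75)² × 1.855×10^8 = 1.32737×10^11 km³/s².
In km: r₁ = 1.24 × 1.496×10^8 = 1.85504×10^8 km; r₂ = 6.56 × 1.496×10^8 = 9.81376×10^8 km.
Semi-major axis of the transfer orbit: a_t = (1.85504×10^8 + 9.81376×10^8)/2 = 5.8344×10^8 km.
Transfer time t = π√(a_t³/μ) = 1.215×10^8 s.
Target angular speed ω₂ = √(μ/r₂³) = 1.185×10^-8 rad/s.
Angle swept by the target during transfer: ω₂·t = 1.440 rad = 82.51°.
The spacecraft traverses 180° on the transfer ellipse, so the target must lead by 180° − 82.51° = 97.49°.

φ = 97.49°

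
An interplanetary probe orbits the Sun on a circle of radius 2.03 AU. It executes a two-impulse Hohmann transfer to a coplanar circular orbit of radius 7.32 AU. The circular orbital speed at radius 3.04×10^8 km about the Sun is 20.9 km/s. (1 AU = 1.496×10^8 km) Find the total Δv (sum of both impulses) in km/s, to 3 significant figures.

From the circular-orbit relation v² = μ/r at r = 3.04×10^8 km: μ = v²r = (20.9)² × 3.04×10^8 = 1.32790×10^11 km³/s².
In km: r₁ = 2.03 × 1.496×10^8 = 3.03688×10^8 km; r₂ = 7.32 × 1.496×10^8 = 1.095072×10^9 km.
Semi-major axis of the transfer orbit: a_t = (3.03688×10^8 + 1.095072×10^9)/2 = 6.9938×10^8 km.
At r₁ the circular-orbit speed is v₁ = √(μ/r₁) = 20.911 km/s.
Transfer-orbit speed at r₁ (vis-viva): v_p = √[μ(2/r₁ − 1/a_t)] = 26.166 km/s.
First burn Δv₁ = |v_p − v₁| = 5.255 km/s.
At r₂, v₂ = √(μ/r₂) = 11.012 km/s.
Transfer-orbit speed at r₂: v_a = √[μ(2/r₂ − 1/a_t)] = 7.2564 km/s.
Second burn Δv₂ = |v₂ − v_a| = 3.756 km/s.
Total Δv = Δv₁ + Δv₂ = 9.011 km/s.

Δv = 9.01 km/s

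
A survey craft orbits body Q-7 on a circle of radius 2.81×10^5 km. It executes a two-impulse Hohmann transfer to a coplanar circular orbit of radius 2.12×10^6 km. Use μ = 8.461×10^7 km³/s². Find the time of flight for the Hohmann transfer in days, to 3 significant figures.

The Hohmann ellipse has a_t = (r₁ + r₂)/2 = 1.2005×10^6 km.
By Kepler's third law the transfer-orbit period is T = 2π√(a_t³/μ), so t = T/2 = 4.492×10^5 s.
Converting: 4.492×10^5 s ÷ 86400 s/day = 5.20 days.

t = 5.20 days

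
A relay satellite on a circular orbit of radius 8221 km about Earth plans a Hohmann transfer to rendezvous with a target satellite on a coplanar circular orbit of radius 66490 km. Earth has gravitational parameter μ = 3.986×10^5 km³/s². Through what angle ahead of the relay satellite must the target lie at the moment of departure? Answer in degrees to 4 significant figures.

Transfer-ellipse semi-major axis a_t = (r₁ + r₂)/2 = (8221 + 66490)/2 = 37355.5 km.
Transfer time t = π√(a_t³/μ) = 35930 s.
The target's mean motion on its circular orbit is ω₂ = √(μ/r₂³) = 3.682×10^-5 rad/s.
Angle swept by the target during transfer: ω₂·t = 1.323 rad = 75.80°.
The relay satellite traverses 180° on the transfer ellipse, so the target must lead by 180° − 75.80° = 104.2°.

φ = 104.2°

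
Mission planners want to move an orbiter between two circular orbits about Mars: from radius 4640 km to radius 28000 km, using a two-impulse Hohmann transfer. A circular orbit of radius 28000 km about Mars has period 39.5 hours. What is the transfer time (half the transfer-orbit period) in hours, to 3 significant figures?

t = 8.79 hours

From Kepler's third law T² = 4π²r³/μ at r = 28000 km, T = 39.5 hours = 39.5 × 3600 s = 1.422×10^5 s: μ = 4π²r³/T² = 42858.3 km³/s².
Semi-major axis of the transfer orbit: a_t = (4640 + 28000)/2 = 16320 km.
Transfer time t = π√(a_t³/μ) = π√((16320)³ / 42858.3) = 31640 s.
Converting: 31640 s ÷ 3600 s/hour = 8.79 hours.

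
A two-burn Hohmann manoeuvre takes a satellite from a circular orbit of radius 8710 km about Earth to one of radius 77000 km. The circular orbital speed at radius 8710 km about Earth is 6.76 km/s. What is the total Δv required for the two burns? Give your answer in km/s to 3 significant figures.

From the circular-orbit relation v² = μ/r at r = 8710 km: μ = v²r = (6.76)² × 8710 = 3.98026×10^5 km³/s².
The Hohmann ellipse has a_t = (r₁ + r₂)/2 = 42855 km.
Circular speed at r₁: v₁ = √(μ/r₁) = √(3.98026×10^5/8710) = 6.760 km/s.
On the transfer ellipse at r₁, vis-viva equation gives v_p = √[μ(2/r₁ − 1/a_t)] = 9.061 km/s.
First burn Δv₁ = |v_p − v₁| = 2.301 km/s.
At r₂, v₂ = √(μ/r₂) = 2.274 km/s.
Transfer-orbit speed at r₂: v_a = √[μ(2/r₂ − 1/a_t)] = 1.025 km/s.
Second burn Δv₂ = |v₂ − v_a| = 1.249 km/s.
Total Δv = Δv₁ + Δv₂ = 3.550 km/s.

Δv = 3.55 km/s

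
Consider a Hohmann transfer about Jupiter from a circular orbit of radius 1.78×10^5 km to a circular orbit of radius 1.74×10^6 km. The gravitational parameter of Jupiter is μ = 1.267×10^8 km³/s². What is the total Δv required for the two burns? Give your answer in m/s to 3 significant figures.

Transfer-ellipse semi-major axis a_t = (r₁ + r₂)/2 = (1.780×10^5 + 1.740×10^6)/2 = 9.590×10^5 km.
Circular speed at r₁: v₁ = √(μ/r₁) = √(1.267×10^8/1.780×10^5) = 26.6795 km/s.
Transfer-orbit speed at r₁ (vis-viva): v_p = √[μ(2/r₁ − 1/a_t)] = 35.9371 km/s.
First burn Δv₁ = |v_p − v₁| = 9.2576 km/s.
Circular speed at r₂: v₂ = √(μ/r₂) = 8.5332 km/s.
Transfer-orbit speed at r₂: v_a = √[μ(2/r₂ − 1/a_t)] = 3.6763 km/s.
Second burn Δv₂ = |v₂ − v_a| = 4.8569 km/s.
Total Δv = Δv₁ + Δv₂ = 14.11 km/s.

Δv = 14100 m/s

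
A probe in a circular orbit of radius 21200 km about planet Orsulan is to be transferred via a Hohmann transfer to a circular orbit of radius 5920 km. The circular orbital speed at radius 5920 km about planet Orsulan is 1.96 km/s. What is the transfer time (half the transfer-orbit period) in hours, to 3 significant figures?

t = 9.14 hours

From the circular-orbit relation v² = μ/r at r = 5920 km: μ = v²r = (1.96)² × 5920 = 22742.3 km³/s².
Transfer-ellipse semi-major axis a_t = (r₁ + r₂)/2 = (21200 + 5920)/2 = 13560 km.
Transfer time t = π√(a_t³/μ) = π√((13560)³ / 22742.3) = 32890 s.
Converting: 32890 s ÷ 3600 s/hour = 9.14 hours.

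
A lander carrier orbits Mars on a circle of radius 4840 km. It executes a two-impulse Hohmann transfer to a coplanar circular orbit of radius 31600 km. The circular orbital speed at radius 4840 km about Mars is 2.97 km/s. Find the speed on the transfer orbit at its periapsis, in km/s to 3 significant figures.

From the circular-orbit relation v² = μ/r at r = 4840 km: μ = v²r = (2.97)² × 4840 = 42693.2 km³/s².
Semi-major axis of the transfer orbit: a_t = (4840 + 31600)/2 = 18220 km.
The periapsis of the transfer ellipse is at r = 4840 km.
Applying v² = μ(2/r − 1/a_t): v = 3.911 km/s.

v = 3.91 km/s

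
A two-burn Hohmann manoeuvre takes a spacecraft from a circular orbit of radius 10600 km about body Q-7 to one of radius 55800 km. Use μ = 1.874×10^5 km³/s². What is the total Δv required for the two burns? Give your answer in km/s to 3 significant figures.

Transfer-ellipse semi-major axis a_t = (r₁ + r₂)/2 = (10600 + 55800)/2 = 33200 km.
Circular speed at r₁: v₁ = √(μ/r₁) = √(1.874×10^5/10600) = 4.205 km/s.
Transfer-orbit speed at r₁ (vis-viva): v_p = √[μ(2/r₁ − 1/a_t)] = 5.451 km/s.
First burn Δv₁ = |v_p − v₁| = 1.246 km/s.
Circular speed at r₂: v₂ = √(μ/r₂) = 1.8326 km/s.
Transfer-orbit speed at r₂: v_a = √[μ(2/r₂ − 1/a_t)] = 1.0355 km/s.
Second burn Δv₂ = |v₂ − v_a| = 0.7971 km/s.
Total Δv = Δv₁ + Δv₂ = 2.043 km/s.

Δv = 2.04 km/s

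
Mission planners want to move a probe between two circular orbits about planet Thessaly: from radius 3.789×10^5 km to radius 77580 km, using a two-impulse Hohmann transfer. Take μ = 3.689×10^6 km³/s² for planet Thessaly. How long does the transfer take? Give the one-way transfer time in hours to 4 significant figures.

The Hohmann ellipse has a_t = (r₁ + r₂)/2 = 2.2824×10^5 km.
Transfer time t = π√(a_t³/μ) = π√((2.2824×10^5)³ / 3.689×10^6) = 1.7835×10^5 s.
Converting: 1.7835×10^5 s ÷ 3600 s/hour = 49.54 hours.

t = 49.54 hours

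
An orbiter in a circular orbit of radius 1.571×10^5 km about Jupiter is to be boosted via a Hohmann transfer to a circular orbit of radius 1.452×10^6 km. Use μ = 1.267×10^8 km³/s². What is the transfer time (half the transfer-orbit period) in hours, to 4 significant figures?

Transfer-ellipse semi-major axis a_t = (r₁ + r₂)/2 = (1.571×10^5 + 1.452×10^6)/2 = 8.0455×10^5 km.
By Kepler's third law the transfer-orbit period is T = 2π√(a_t³/μ), so t = T/2 = 2.0141×10^5 s.
Converting: 2.0141×10^5 s ÷ 3600 s/hour = 55.95 hours.

t = 55.95 hours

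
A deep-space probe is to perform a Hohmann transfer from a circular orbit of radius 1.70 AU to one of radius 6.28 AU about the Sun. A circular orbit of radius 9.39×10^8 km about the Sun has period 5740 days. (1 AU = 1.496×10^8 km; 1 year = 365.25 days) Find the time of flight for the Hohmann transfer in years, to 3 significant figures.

t = 3.98 years

From Kepler's third law T² = 4π²r³/μ at r = 9.39×10^8 km, T = 5740 days = 5740 × 86400 s = 4.95936×10^8 s: μ = 4π²r³/T² = 1.32894×10^11 km³/s².
In km: r₁ = 1.70 × 1.496×10^8 = 2.5432×10^8 km; r₂ = 6.28 × 1.496×10^8 = 9.39488×10^8 km.
Transfer-ellipse semi-major axis a_t = (r₁ + r₂)/2 = (2.5432×10^8 + 9.39488×10^8)/2 = 5.96904×10^8 km.
By Kepler's third law the transfer-orbit period is T = 2π√(a_t³/μ), so t = T/2 = 1.257×10^8 s.
Converting: 1.257×10^8 s ÷ 3.15576×10^7 s/year (365.25 × 86400) = 3.98 years.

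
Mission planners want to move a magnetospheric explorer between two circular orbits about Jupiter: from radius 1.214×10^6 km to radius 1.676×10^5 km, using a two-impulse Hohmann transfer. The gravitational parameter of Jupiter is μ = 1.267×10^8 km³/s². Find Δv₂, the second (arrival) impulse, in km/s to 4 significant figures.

Δv₂ = 8.954 km/s

The Hohmann ellipse has a_t = (r₁ + r₂)/2 = 6.908×10^5 km.
Circular speed at r = 1.676×10^5 km: v_c = √(μ/r) = 27.495 km/s.
Vis-viva on the transfer ellipse at r = 1.676×10^5 km gives v_t = √[μ(2/r − 1/a_t)] = 36.449 km/s.
Δv₂ = |v_t − v_c| = |36.449 − 27.495| = 8.954 km/s.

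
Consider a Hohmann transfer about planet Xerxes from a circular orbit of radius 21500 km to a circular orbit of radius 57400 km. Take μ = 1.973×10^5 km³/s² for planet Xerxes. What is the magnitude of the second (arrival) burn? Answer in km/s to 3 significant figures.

Δv₂ = 0.485 km/s

Semi-major axis of the transfer orbit: a_t = (21500 + 57400)/2 = 39450 km.
Circular speed at r = 57400 km: v_c = √(μ/r) = 1.8540 km/s.
Transfer-orbit speed at the same r (vis-viva, a = a_t): v_t = √[μ(2/r − 1/a_t)] = 1.3687 km/s.
Δv₂ = |v_t − v_c| = |1.3687 − 1.8540| = 0.4853 km/s.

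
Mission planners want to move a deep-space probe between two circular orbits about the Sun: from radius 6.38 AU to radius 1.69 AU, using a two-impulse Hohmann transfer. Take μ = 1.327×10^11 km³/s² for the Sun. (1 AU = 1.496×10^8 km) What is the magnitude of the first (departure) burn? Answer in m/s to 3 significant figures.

Δv₁ = 4160 m/s

In km: r₁ = 6.38 × 1.496×10^8 = 9.54448×10^8 km; r₂ = 1.69 × 1.496×10^8 = 2.52824×10^8 km.
Transfer-ellipse semi-major axis a_t = (r₁ + r₂)/2 = (9.54448×10^8 + 2.52824×10^8)/2 = 6.03636×10^8 km.
On the circular orbit at r = 9.54448×10^8 km, v_c = √(μ/r) = 11.791 km/s.
Vis-viva on the transfer ellipse at r = 9.54448×10^8 km gives v_t = √[μ(2/r − 1/a_t)] = 7.6310 km/s.
Δv₁ = |v_t − v_c| = |7.6310 − 11.791| = 4.160 km/s.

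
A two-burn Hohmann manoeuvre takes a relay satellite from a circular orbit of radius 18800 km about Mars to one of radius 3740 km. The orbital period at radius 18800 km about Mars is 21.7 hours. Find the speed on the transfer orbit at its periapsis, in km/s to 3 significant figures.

v = 4.38 km/s

From Kepler's third law T² = 4π²r³/μ at r = 18800 km, T = 21.7 hours = 21.7 × 3600 s = 78120 s: μ = 4π²r³/T² = 42984.2 km³/s².
Semi-major axis of the transfer orbit: a_t = (18800 + 3740)/2 = 11270 km.
The periapsis of the transfer ellipse is at r = 3740 km.
From the vis-viva equation, v = √[μ(2/r − 1/a_t)] = 4.379 km/s.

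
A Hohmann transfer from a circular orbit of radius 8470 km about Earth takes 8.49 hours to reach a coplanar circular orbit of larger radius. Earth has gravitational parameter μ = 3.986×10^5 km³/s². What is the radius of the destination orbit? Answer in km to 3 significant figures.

r₂ = 58600 km

Transfer time t = 8.49 hours = 30564 s, and t = π√(a_t³/μ).
So a_t = (μ t²/π²)^(1/3) = (3.986×10^5 × (30564)² / π²)^(1/3) = 33539 km.
Since a_t = (r₁ + r₂)/2, r₂ = 2a_t − r₁ = 2×33539 − 8470 = 58608 km.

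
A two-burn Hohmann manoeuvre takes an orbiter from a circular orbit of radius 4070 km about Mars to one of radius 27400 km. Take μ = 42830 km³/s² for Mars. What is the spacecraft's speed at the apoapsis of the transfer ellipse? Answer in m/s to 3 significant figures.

The Hohmann ellipse has a_t = (r₁ + r₂)/2 = 15735 km.
At apoapsis, r = 27400 km.
Applying v² = μ(2/r − 1/a_t): v = 0.6359 km/s.

v = 636 m/s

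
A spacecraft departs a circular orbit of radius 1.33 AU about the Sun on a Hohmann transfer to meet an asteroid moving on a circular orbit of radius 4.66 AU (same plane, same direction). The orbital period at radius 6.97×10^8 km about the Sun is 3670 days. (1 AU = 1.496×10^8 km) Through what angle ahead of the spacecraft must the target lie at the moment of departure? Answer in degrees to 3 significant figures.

From Kepler's third law T² = 4π²r³/μ at r = 6.97×10^8 km, T = 3670 days = 3670 × 86400 s = 3.17088×10^8 s: μ = 4π²r³/T² = 1.32953×10^11 km³/s².
In km: r₁ = 1.33 × 1.496×10^8 = 1.98968×10^8 km; r₂ = 4.66 × 1.496×10^8 = 6.97136×10^8 km.
Transfer-ellipse semi-major axis a_t = (r₁ + r₂)/2 = (1.98968×10^8 + 6.97136×10^8)/2 = 4.48052×10^8 km.
The half-period of the transfer ellipse is t = π√(a_t³/μ) = 8.171×10^7 s.
The target's mean motion on its circular orbit is ω₂ = √(μ/r₂³) = 1.981×10^-8 rad/s.
Angle swept by the target during transfer: ω₂·t = 1.6187 rad = 92.74°.
Arrival is 180° from departure on the ellipse, so φ = 180° − 92.74° = 87.3°.

φ = 87.3°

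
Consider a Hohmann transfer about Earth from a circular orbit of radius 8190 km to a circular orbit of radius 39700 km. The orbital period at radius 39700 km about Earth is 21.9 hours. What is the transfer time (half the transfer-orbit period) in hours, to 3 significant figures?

From Kepler's third law T² = 4π²r³/μ at r = 39700 km, T = 21.9 hours = 21.9 × 3600 s = 78840 s: μ = 4π²r³/T² = 3.97409×10^5 km³/s².
Semi-major axis of the transfer orbit: a_t = (8190 + 39700)/2 = 23945 km.
Transfer time t = π√(a_t³/μ) = π√((23945)³ / 3.97409×10^5) = 18470 s.
Converting: 18470 s ÷ 3600 s/hour = 5.13 hours.

t = 5.13 hours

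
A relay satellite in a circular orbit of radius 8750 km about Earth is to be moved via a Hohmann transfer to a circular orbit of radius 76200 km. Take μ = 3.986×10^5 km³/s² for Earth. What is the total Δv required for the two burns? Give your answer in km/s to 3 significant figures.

Δv = 3.54 km/s

The Hohmann ellipse has a_t = (r₁ + r₂)/2 = 42475 km.
Circular speed at r₁: v₁ = √(μ/r₁) = √(3.986×10^5/8750) = 6.749 km/s.
Transfer-orbit speed at r₁ (vis-viva equation): v_p = √[μ(2/r₁ − 1/a_t)] = 9.040 km/s.
First burn Δv₁ = |v_p − v₁| = 2.291 km/s.
Circular speed at r₂: v₂ = √(μ/r₂) = 2.287 km/s.
Transfer-orbit speed at r₂: v_a = √[μ(2/r₂ − 1/a_t)] = 1.038 km/s.
Second burn Δv₂ = |v₂ − v_a| = 1.249 km/s.
Total Δv = Δv₁ + Δv₂ = 3.540 km/s.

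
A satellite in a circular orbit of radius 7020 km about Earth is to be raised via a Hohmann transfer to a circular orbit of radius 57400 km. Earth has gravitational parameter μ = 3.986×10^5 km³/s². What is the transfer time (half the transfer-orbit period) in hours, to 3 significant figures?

The Hohmann ellipse has a_t = (r₁ + r₂)/2 = 32210 km.
Transfer time t = π√(a_t³/μ) = π√((32210)³ / 3.986×10^5) = 28770 s.
Converting: 28770 s ÷ 3600 s/hour = 7.99 hours.

t = 7.99 hours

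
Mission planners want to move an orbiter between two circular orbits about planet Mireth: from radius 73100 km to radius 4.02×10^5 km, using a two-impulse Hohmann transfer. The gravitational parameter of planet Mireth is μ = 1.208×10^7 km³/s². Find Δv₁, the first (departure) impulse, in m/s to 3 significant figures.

Δv₁ = 3870 m/s

Semi-major axis of the transfer orbit: a_t = (73100 + 4.020×10^5)/2 = 2.3755×10^5 km.
Circular speed at r = 73100 km: v_c = √(μ/r) = 12.855 km/s.
Transfer-orbit speed at the same r (vis-viva, a = a_t): v_t = √[μ(2/r − 1/a_t)] = 16.723 km/s.
Δv₁ = |v_t − v_c| = |16.723 − 12.855| = 3.868 km/s.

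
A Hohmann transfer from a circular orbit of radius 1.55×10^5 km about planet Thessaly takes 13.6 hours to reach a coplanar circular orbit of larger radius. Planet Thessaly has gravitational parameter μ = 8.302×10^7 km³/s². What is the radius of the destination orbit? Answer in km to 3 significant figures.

r₂ = 3.89×10^5 km

Transfer time t = 13.6 hours = 48960 s, and t = π√(a_t³/μ).
So a_t = (μ t²/π²)^(1/3) = (8.302×10^7 × (48960)² / π²)^(1/3) = 2.7218×10^5 km.
Since a_t = (r₁ + r₂)/2, r₂ = 2a_t − r₁ = 2×2.7218×10^5 − 1.550×10^5 = 3.8936×10^5 km.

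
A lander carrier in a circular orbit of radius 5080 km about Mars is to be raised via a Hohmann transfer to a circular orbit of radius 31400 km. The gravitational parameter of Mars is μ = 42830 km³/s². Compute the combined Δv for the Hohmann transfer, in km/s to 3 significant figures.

The Hohmann ellipse has a_t = (r₁ + r₂)/2 = 18240 km.
At r₁ the circular-orbit speed is v₁ = √(μ/r₁) = 2.9036 km/s.
Transfer-orbit speed at r₁ (vis-viva): v_p = √[μ(2/r₁ − 1/a_t)] = 3.8097 km/s.
First burn Δv₁ = |v_p − v₁| = 0.9061 km/s.
Circular speed at r₂: v₂ = √(μ/r₂) = 1.168 km/s.
Transfer-orbit speed at r₂: v_a = √[μ(2/r₂ − 1/a_t)] = 0.6164 km/s.
Second burn Δv₂ = |v₂ − v_a| = 0.5516 km/s.
Total Δv = Δv₁ + Δv₂ = 1.458 km/s.

Δv = 1.46 km/s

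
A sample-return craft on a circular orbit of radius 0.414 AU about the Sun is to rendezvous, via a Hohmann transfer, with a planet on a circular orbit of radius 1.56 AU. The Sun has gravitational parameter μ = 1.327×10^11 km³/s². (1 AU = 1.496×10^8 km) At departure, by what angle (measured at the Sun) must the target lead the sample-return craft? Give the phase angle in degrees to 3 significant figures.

In km: r₁ = 0.414 × 1.496×10^8 = 6.19344×10^7 km; r₂ = 1.56 × 1.496×10^8 = 2.33376×10^8 km.
Semi-major axis of the transfer orbit: a_t = (6.19344×10^7 + 2.33376×10^8)/2 = 1.476552×10^8 km.
The half-period of the transfer ellipse is t = π√(a_t³/μ) = 1.547346×10^7 s.
Target angular speed ω₂ = √(μ/r₂³) = 1.021765×10^-7 rad/s.
Angle swept by the target during transfer: ω₂·t = 1.58102 rad = 90.59°.
Arrival is 180° from departure on the ellipse, so φ = 180° − 90.59° = 89.4°.

φ = 89.4°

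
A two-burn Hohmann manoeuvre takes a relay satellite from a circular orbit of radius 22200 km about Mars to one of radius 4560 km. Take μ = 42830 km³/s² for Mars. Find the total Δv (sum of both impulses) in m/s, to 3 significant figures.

The Hohmann ellipse has a_t = (r₁ + r₂)/2 = 13380 km.
Circular speed at r₁: v₁ = √(μ/r₁) = √(42830/22200) = 1.389 km/s.
On the transfer ellipse at r₁, vis-viva equation gives v_a = √[μ(2/r₁ − 1/a_t)] = 0.8109 km/s.
First burn Δv₁ = |v_a − v₁| = 0.5781 km/s.
Circular speed at r₂: v₂ = √(μ/r₂) = 3.06473 km/s.
Transfer-orbit speed at r₂: v_p = √[μ(2/r₂ − 1/a_t)] = 3.94766 km/s.
Second burn Δv₂ = |v₂ − v_p| = 0.8829 km/s.
Total Δv = Δv₁ + Δv₂ = 1.461 km/s.

Δv = 1460 m/s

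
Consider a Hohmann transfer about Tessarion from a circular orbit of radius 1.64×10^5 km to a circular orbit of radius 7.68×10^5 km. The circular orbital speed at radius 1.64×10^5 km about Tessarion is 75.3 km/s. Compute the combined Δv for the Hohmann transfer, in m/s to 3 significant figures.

Δv = 35500 m/s

From the circular-orbit relation v² = μ/r at r = 1.64×10^5 km: μ = v²r = (75.3)² × 1.64×10^5 = 9.29895×10^8 km³/s².
Transfer-ellipse semi-major axis a_t = (r₁ + r₂)/2 = (1.640×10^5 + 7.680×10^5)/2 = 4.660×10^5 km.
At r₁ the circular-orbit speed is v₁ = √(μ/r₁) = 75.30 km/s.
Transfer-orbit speed at r₁ (v² = μ(2/r − 1/a)): v_p = √[μ(2/r₁ − 1/a_t)] = 96.67 km/s.
First burn Δv₁ = |v_p − v₁| = 21.37 km/s.
At r₂, v₂ = √(μ/r₂) = 34.797 km/s.
Transfer-orbit speed at r₂: v_a = √[μ(2/r₂ − 1/a_t)] = 20.643 km/s.
Second burn Δv₂ = |v₂ − v_a| = 14.15 km/s.
Total Δv = Δv₁ + Δv₂ = 35.52 km/s.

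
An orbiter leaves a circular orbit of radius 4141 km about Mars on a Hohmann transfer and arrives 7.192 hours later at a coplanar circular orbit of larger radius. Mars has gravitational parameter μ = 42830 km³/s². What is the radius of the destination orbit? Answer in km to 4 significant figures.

Transfer time t = 7.192 hours = 25891.2 s, and t = π√(a_t³/μ).
So a_t = (μ t²/π²)^(1/3) = (42830 × (25891.2)² / π²)^(1/3) = 14275 km.
Since a_t = (r₁ + r₂)/2, r₂ = 2a_t − r₁ = 2×14275 − 4141 = 24409 km.

r₂ = 24410 km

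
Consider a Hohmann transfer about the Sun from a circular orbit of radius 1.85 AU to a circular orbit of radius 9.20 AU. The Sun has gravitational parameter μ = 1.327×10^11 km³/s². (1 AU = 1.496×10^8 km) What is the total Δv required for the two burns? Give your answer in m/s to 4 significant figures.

Δv = 10500 m/s

In km: r₁ = 1.85 × 1.496×10^8 = 2.7676×10^8 km; r₂ = 9.20 × 1.496×10^8 = 1.37632×10^9 km.
Transfer-ellipse semi-major axis a_t = (r₁ + r₂)/2 = (2.7676×10^8 + 1.37632×10^9)/2 = 8.2654×10^8 km.
At r₁ the circular-orbit speed is v₁ = √(μ/r₁) = 21.897 km/s.
Transfer-orbit speed at r₁ (vis-viva): v_p = √[μ(2/r₁ − 1/a_t)] = 28.256 km/s.
First burn Δv₁ = |v_p − v₁| = 6.359 km/s.
Circular speed at r₂: v₂ = √(μ/r₂) = 9.819 km/s.
Transfer-orbit speed at r₂: v_a = √[μ(2/r₂ − 1/a_t)] = 5.682 km/s.
Second burn Δv₂ = |v₂ − v_a| = 4.137 km/s.
Δv = Δv₁ + Δv₂ = 6.359 + 4.137 = 10.50 km/s.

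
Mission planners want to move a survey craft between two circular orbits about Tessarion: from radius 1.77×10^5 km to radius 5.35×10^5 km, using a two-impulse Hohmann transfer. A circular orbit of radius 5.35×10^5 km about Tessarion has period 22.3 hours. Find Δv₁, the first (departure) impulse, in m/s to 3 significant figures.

Δv₁ = 16400 m/s

From Kepler's third law T² = 4π²r³/μ at r = 5.35×10^5 km, T = 22.3 hours = 22.3 × 3600 s = 80280 s: μ = 4π²r³/T² = 9.38008×10^8 km³/s².
Semi-major axis of the transfer orbit: a_t = (1.770×10^5 + 5.350×10^5)/2 = 3.560×10^5 km.
On the circular orbit at r = 1.770×10^5 km, v_c = √(μ/r) = 72.80 km/s.
Transfer-orbit speed at the same r (vis-viva, a = a_t): v_t = √[μ(2/r − 1/a_t)] = 89.24 km/s.
Δv₁ = |v_t − v_c| = |89.24 − 72.80| = 16.44 km/s.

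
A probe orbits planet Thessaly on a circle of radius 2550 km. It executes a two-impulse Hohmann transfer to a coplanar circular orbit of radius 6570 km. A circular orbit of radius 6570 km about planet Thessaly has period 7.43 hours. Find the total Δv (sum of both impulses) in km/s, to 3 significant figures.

From Kepler's third law T² = 4π²r³/μ at r = 6570 km, T = 7.43 hours = 7.43 × 3600 s = 26748 s: μ = 4π²r³/T² = 15648.5 km³/s².
Semi-major axis of the transfer orbit: a_t = (2550 + 6570)/2 = 4560 km.
At r₁ the circular-orbit speed is v₁ = √(μ/r₁) = 2.4772 km/s.
On the transfer ellipse at r₁, vis-viva gives v_p = √[μ(2/r₁ − 1/a_t)] = 2.9735 km/s.
First burn Δv₁ = |v_p − v₁| = 0.4963 km/s.
Circular speed at r₂: v₂ = √(μ/r₂) = 1.5433 km/s.
Transfer-orbit speed at r₂: v_a = √[μ(2/r₂ − 1/a_t)] = 1.1541 km/s.
Second burn Δv₂ = |v₂ − v_a| = 0.3892 km/s.
Δv = Δv₁ + Δv₂ = 0.4963 + 0.3892 = 0.8855 km/s.

Δv = 0.885 km/s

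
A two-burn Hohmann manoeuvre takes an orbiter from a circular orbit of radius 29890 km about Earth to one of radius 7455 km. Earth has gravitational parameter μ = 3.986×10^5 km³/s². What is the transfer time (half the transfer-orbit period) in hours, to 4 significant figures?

t = 3.527 hours

Transfer-ellipse semi-major axis a_t = (r₁ + r₂)/2 = (29890 + 7455)/2 = 18672.5 km.
Half the transfer-orbit period gives t = π√(a_t³/μ) = 12697 s.
Converting: 12697 s ÷ 3600 s/hour = 3.527 hours.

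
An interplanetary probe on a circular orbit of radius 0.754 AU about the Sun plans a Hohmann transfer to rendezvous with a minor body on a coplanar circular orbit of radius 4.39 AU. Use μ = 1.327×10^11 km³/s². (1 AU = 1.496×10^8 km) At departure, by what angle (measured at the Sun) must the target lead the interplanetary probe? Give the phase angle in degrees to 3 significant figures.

In km: r₁ = 0.754 × 1.496×10^8 = 1.127984×10^8 km; r₂ = 4.39 × 1.496×10^8 = 6.56744×10^8 km.
Semi-major axis of the transfer orbit: a_t = (1.127984×10^8 + 6.56744×10^8)/2 = 3.847712×10^8 km.
Transfer time t = π√(a_t³/μ) = 6.5091×10^7 s.
The target's mean motion on its circular orbit is ω₂ = √(μ/r₂³) = 2.1644×10^-8 rad/s.
Angle swept by the target during transfer: ω₂·t = 1.4088 rad = 80.72°.
The interplanetary probe traverses 180° on the transfer ellipse, so the target must lead by 180° − 80.72° = 99.3°.

φ = 99.3°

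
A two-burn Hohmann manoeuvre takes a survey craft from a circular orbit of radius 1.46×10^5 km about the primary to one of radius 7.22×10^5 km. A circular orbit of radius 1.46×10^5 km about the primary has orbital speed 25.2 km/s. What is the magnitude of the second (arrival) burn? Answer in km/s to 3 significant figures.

From the circular-orbit relation v² = μ/r at r = 1.46×10^5 km: μ = v²r = (25.2)² × 1.46×10^5 = 9.27158×10^7 km³/s².
Transfer-ellipse semi-major axis a_t = (r₁ + r₂)/2 = (1.460×10^5 + 7.220×10^5)/2 = 4.340×10^5 km.
On the circular orbit at r = 7.220×10^5 km, v_c = √(μ/r) = 11.332 km/s.
Vis-viva on the transfer ellipse at r = 7.220×10^5 km gives v_t = √[μ(2/r − 1/a_t)] = 6.5726 km/s.
Δv₂ = |v_t − v_c| = |6.5726 − 11.332| = 4.759 km/s.

Δv₂ = 4.76 km/s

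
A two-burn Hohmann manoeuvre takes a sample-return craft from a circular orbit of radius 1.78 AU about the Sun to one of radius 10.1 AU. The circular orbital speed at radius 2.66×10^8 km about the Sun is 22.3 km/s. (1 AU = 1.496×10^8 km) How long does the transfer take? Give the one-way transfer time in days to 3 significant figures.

From the circular-orbit relation v² = μ/r at r = 2.66×10^8 km: μ = v²r = (22.3)² × 2.66×10^8 = 1.32279×10^11 km³/s².
In km: r₁ = 1.78 × 1.496×10^8 = 2.66288×10^8 km; r₂ = 10.1 × 1.496×10^8 = 1.51096×10^9 km.
The Hohmann ellipse has a_t = (r₁ + r₂)/2 = 8.88624×10^8 km.
By Kepler's third law the transfer-orbit period is T = 2π√(a_t³/μ), so t = T/2 = 2.288×10^8 s.
Converting: 2.288×10^8 s ÷ 86400 s/day = 2650 days.

t = 2650 days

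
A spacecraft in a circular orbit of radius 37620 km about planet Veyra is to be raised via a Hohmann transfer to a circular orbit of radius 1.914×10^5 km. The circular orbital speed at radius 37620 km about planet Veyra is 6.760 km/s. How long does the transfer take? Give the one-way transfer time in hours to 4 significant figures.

From the circular-orbit relation v² = μ/r at r = 37620 km: μ = v²r = (6.760)² × 37620 = 1.71914×10^6 km³/s².
Transfer-ellipse semi-major axis a_t = (r₁ + r₂)/2 = (37620 + 1.914×10^5)/2 = 1.1451×10^5 km.
Half the transfer-orbit period gives t = π√(a_t³/μ) = 92850 s.
Converting: 92850 s ÷ 3600 s/hour = 25.79 hours.

t = 25.79 hours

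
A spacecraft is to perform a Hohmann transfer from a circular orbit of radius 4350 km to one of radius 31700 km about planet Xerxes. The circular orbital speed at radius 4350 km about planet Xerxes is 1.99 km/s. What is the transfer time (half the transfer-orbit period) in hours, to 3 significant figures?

From the circular-orbit relation v² = μ/r at r = 4350 km: μ = v²r = (1.99)² × 4350 = 17226.4 km³/s².
Semi-major axis of the transfer orbit: a_t = (4350 + 31700)/2 = 18025 km.
By Kepler's third law the transfer-orbit period is T = 2π√(a_t³/μ), so t = T/2 = 57920 s.
Converting: 57920 s ÷ 3600 s/hour = 16.1 hours.

t = 16.1 hours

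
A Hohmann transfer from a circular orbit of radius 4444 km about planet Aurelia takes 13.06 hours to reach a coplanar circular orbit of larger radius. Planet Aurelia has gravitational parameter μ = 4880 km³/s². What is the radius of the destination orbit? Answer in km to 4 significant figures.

Transfer time t = 13.06 hours = 47016 s, and t = π√(a_t³/μ).
So a_t = (μ t²/π²)^(1/3) = (4880 × (47016)² / π²)^(1/3) = 10301 km.
Since a_t = (r₁ + r₂)/2, r₂ = 2a_t − r₁ = 2×10301 − 4444 = 16158 km.

r₂ = 16160 km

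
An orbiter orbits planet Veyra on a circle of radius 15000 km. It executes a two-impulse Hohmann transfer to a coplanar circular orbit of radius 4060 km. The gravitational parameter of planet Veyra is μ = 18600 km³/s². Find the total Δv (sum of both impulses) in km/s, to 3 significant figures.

The Hohmann ellipse has a_t = (r₁ + r₂)/2 = 9530 km.
Circular speed at r₁: v₁ = √(μ/r₁) = √(18600/15000) = 1.11355 km/s.
On the transfer ellipse at r₁, vis-viva gives v_a = √[μ(2/r₁ − 1/a_t)] = 0.726821 km/s.
First burn Δv₁ = |v_a − v₁| = 0.3867 km/s.
At r₂, v₂ = √(μ/r₂) = 2.1404 km/s.
Transfer-orbit speed at r₂: v_p = √[μ(2/r₂ − 1/a_t)] = 2.6853 km/s.
Second burn Δv₂ = |v₂ − v_p| = 0.5449 km/s.
Total Δv = Δv₁ + Δv₂ = 0.9316 km/s.

Δv = 0.932 km/s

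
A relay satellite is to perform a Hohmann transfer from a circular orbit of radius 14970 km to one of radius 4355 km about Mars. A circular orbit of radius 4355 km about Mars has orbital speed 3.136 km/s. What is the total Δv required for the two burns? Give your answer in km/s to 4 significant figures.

From the circular-orbit relation v² = μ/r at r = 4355 km: μ = v²r = (3.136)² × 4355 = 42829.2 km³/s².
Semi-major axis of the transfer orbit: a_t = (14970 + 4355)/2 = 9662.5 km.
Circular speed at r₁: v₁ = √(μ/r₁) = √(42829.2/14970) = 1.6915 km/s.
On the transfer ellipse at r₁, vis-viva gives v_a = √[μ(2/r₁ − 1/a_t)] = 1.1356 km/s.
First burn Δv₁ = |v_a − v₁| = 0.5559 km/s.
Circular speed at r₂: v₂ = √(μ/r₂) = 3.1360 km/s.
Transfer-orbit speed at r₂: v_p = √[μ(2/r₂ − 1/a_t)] = 3.9034 km/s.
Second burn Δv₂ = |v₂ − v_p| = 0.7674 km/s.
Δv = Δv₁ + Δv₂ = 0.5559 + 0.7674 = 1.323 km/s.

Δv = 1.323 km/s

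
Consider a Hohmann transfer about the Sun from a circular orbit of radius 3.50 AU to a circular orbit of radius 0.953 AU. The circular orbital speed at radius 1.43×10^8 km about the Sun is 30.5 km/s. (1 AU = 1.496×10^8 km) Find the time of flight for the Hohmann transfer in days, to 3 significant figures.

From the circular-orbit relation v² = μ/r at r = 1.43×10^8 km: μ = v²r = (30.5)² × 1.43×10^8 = 1.33026×10^11 km³/s².
In km: r₁ = 3.50 × 1.496×10^8 = 5.236×10^8 km; r₂ = 0.953 × 1.496×10^8 = 1.425688×10^8 km.
The Hohmann ellipse has a_t = (r₁ + r₂)/2 = 3.330844×10^8 km.
Transfer time t = π√(a_t³/μ) = π√((3.330844×10^8)³ / 1.33026×10^11) = 5.236×10^7 s.
Converting: 5.236×10^7 s ÷ 86400 s/day = 606 days.

t = 606 days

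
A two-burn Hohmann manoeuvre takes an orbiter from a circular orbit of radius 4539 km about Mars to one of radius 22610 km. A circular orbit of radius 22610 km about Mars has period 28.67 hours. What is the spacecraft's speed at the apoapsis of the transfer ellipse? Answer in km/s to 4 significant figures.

v = 0.7959 km/s

From Kepler's third law T² = 4π²r³/μ at r = 22610 km, T = 28.67 hours = 28.67 × 3600 s = 1.03212×10^5 s: μ = 4π²r³/T² = 42835.2 km³/s².
The Hohmann ellipse has a_t = (r₁ + r₂)/2 = 13574.5 km.
At apoapsis, r = 22610 km.
From the vis-viva equation, v = √[μ(2/r − 1/a_t)] = 0.7959 km/s.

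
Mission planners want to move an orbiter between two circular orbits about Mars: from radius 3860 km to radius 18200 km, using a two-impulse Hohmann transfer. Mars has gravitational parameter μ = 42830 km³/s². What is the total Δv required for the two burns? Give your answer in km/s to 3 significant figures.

Δv = 1.57 km/s

Transfer-ellipse semi-major axis a_t = (r₁ + r₂)/2 = (3860 + 18200)/2 = 11030 km.
Circular speed at r₁: v₁ = √(μ/r₁) = √(42830/3860) = 3.33104 km/s.
On the transfer ellipse at r₁, vis-viva equation gives v_p = √[μ(2/r₁ − 1/a_t)] = 4.27886 km/s.
First burn Δv₁ = |v_p − v₁| = 0.9478 km/s.
At r₂, v₂ = √(μ/r₂) = 1.53405 km/s.
Transfer-orbit speed at r₂: v_a = √[μ(2/r₂ − 1/a_t)] = 0.907495 km/s.
Second burn Δv₂ = |v₂ − v_a| = 0.6266 km/s.
Total Δv = Δv₁ + Δv₂ = 1.574 km/s.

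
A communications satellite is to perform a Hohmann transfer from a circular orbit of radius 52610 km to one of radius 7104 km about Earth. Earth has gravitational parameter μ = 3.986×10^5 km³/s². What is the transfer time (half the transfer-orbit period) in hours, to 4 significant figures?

Transfer-ellipse semi-major axis a_t = (r₁ + r₂)/2 = (52610 + 7104)/2 = 29857 km.
By Kepler's third law the transfer-orbit period is T = 2π√(a_t³/μ), so t = T/2 = 25670 s.
Converting: 25670 s ÷ 3600 s/hour = 7.131 hours.

t = 7.131 hours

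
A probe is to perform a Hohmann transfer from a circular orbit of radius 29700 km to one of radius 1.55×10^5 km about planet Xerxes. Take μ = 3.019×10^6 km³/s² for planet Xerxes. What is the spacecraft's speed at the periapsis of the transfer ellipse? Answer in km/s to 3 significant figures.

Semi-major axis of the transfer orbit: a_t = (29700 + 1.550×10^5)/2 = 92350 km.
The periapsis of the transfer ellipse is at r = 29700 km.
Applying v² = μ(2/r − 1/a_t): v = 13.06 km/s.

v = 13.1 km/s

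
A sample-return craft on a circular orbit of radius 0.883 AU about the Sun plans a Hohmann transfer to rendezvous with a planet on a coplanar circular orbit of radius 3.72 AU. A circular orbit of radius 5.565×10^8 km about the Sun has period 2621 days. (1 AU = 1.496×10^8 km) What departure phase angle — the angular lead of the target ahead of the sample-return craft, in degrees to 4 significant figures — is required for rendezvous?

φ = 92.41°

From Kepler's third law T² = 4π²r³/μ at r = 5.565×10^8 km, T = 2621 days = 2621 × 86400 s = 2.264544×10^8 s: μ = 4π²r³/T² = 1.32676×10^11 km³/s².
In km: r₁ = 0.883 × 1.496×10^8 = 1.320968×10^8 km; r₂ = 3.72 × 1.496×10^8 = 5.56512×10^8 km.
The Hohmann ellipse has a_t = (r₁ + r₂)/2 = 3.443044×10^8 km.
Transfer time t = π√(a_t³/μ) = 5.5102×10^7 s.
The target's mean motion on its circular orbit is ω₂ = √(μ/r₂³) = 2.7745×10^-8 rad/s.
Angle swept by the target during transfer: ω₂·t = 1.5288 rad = 87.59°.
Arrival is 180° from departure on the ellipse, so φ = 180° − 87.59° = 92.41°.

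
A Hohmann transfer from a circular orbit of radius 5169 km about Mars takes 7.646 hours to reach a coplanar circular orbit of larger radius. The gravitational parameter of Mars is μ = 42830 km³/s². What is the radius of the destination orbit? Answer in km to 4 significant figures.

r₂ = 24570 km

Transfer time t = 7.646 hours = 27525.6 s, and t = π√(a_t³/μ).
So a_t = (μ t²/π²)^(1/3) = (42830 × (27525.6)² / π²)^(1/3) = 14870 km.
Since a_t = (r₁ + r₂)/2, r₂ = 2a_t − r₁ = 2×14870 − 5169 = 24571 km.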